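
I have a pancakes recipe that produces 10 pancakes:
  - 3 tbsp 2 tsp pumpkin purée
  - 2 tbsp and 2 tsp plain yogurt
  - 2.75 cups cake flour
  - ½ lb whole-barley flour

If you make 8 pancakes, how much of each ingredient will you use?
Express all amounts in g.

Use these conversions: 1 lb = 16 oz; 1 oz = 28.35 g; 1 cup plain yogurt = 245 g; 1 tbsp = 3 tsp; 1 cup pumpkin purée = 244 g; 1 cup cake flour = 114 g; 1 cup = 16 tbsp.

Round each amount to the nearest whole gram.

pumpkin purée: 45 g; plain yogurt: 33 g; cake flour: 251 g; whole-barley flour: 181 g

Scaling factor: 8/10 = 4/5 = 0.8.
pumpkin purée: (3 tbsp + 2 tsp = 11/3 tbsp) × 4/5 ÷ 16 tbsp/cup × 244 g/cup ≈ 45 g
plain yogurt: (2 tbsp + 2 tsp = 8/3 tbsp) × 4/5 ÷ 16 tbsp/cup × 245 g/cup ≈ 33 g
cake flour: 2.75 cup × 4/5 × 114 g/cup ≈ 251 g
whole-barley flour: 0.5 lb × 4/5 × 16 oz/lb × 28.35 g/oz ≈ 181 g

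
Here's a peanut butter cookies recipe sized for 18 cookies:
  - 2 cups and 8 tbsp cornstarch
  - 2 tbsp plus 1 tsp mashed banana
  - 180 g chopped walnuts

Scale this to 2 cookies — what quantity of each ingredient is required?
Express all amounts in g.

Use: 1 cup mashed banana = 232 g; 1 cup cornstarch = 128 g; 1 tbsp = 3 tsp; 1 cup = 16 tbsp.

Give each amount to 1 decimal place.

Scaling factor: 2/18 = 1/9.
cornstarch: (2 cup + 8 tbsp = 2.5 cup) × 1/9 × 128 g/cup ≈ 35.6 g
mashed banana: (2 tbsp + 1 tsp = 7/3 tbsp) × 1/9 ÷ 16 tbsp/cup × 232 g/cup ≈ 3.8 g
chopped walnuts: 180 g × 1/9 = 20.0 g

cornstarch: 35.6 g; mashed banana: 3.8 g; chopped walnuts: 20.0 g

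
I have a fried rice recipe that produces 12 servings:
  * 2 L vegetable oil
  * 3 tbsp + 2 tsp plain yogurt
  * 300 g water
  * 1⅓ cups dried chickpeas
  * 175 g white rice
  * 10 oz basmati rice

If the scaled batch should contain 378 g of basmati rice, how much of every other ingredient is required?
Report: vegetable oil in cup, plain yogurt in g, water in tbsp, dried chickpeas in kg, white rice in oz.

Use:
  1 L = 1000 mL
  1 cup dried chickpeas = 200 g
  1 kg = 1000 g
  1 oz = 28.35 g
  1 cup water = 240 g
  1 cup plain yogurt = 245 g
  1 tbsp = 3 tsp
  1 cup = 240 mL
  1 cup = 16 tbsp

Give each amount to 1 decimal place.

vegetable oil: 11.1 cup; plain yogurt: 74.9 g; water: 26.7 tbsp; dried chickpeas: 0.4 kg; white rice: 8.2 oz

The original recipe has 283.5 g of basmati rice, so the scaling factor is 378 ÷ 283.5 = 4/3.
vegetable oil: 2 L × 4/3 × 1000 mL/L ÷ 240 mL/cup ≈ 11.1 cup
plain yogurt: (3 tbsp + 2 tsp = 11/3 tbsp) × 4/3 ÷ 16 tbsp/cup × 245 g/cup ≈ 74.9 g
water: 300 g × 4/3 ÷ 240 g/cup × 16 tbsp/cup ≈ 26.7 tbsp
dried chickpeas: 4/3 cup × 4/3 × 200 g/cup ÷ 1000 g/kg ≈ 0.4 kg
white rice: 175 g × 4/3 ÷ 28.35 g/oz ≈ 8.2 oz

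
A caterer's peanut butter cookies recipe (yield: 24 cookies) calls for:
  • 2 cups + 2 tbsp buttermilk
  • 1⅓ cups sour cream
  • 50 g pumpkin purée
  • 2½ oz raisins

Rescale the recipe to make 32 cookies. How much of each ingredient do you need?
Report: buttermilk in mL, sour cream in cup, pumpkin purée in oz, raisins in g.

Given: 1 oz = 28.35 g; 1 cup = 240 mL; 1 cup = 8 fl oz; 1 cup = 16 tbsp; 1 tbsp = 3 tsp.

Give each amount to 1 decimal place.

buttermilk: 680.0 mL; sour cream: 1.8 cup; pumpkin purée: 2.4 oz; raisins: 94.5 g

Scaling factor: 32/24 = 4/3.
buttermilk: (2 cup + 2 tbsp = 2.125 cup) × 4/3 × 240 mL/cup = 680.0 mL
sour cream: 4/3 cup × 4/3 ≈ 1.8 cup
pumpkin purée: 50 g × 4/3 ÷ 28.35 g/oz ≈ 2.4 oz
raisins: 2.5 oz × 4/3 × 28.35 g/oz = 94.5 g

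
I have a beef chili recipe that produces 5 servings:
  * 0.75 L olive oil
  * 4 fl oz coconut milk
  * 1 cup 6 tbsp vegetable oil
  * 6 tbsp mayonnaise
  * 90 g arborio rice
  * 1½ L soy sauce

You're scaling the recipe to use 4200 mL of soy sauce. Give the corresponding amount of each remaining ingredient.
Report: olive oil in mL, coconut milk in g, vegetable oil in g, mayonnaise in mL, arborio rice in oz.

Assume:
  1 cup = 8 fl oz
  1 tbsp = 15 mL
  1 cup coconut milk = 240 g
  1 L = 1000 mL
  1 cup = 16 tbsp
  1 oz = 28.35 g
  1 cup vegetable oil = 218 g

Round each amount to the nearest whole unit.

olive oil: 2100 mL; coconut milk: 336 g; vegetable oil: 839 g; mayonnaise: 252 mL; arborio rice: 9 oz

The original recipe has 1500 mL of soy sauce, so the scaling factor is 4200 ÷ 1500 = 14/5 = 2.8.
olive oil: 0.75 L × 14/5 × 1000 mL/L = 2100 mL
coconut milk: 4 fl oz × 14/5 ÷ 8 fl oz/cup × 240 g/cup = 336 g
vegetable oil: (1 cup + 6 tbsp = 1.375 cup) × 14/5 × 218 g/cup ≈ 839 g
mayonnaise: 6 tbsp × 14/5 × 15 mL/tbsp = 252 mL
arborio rice: 90 g × 14/5 ÷ 28.35 g/oz ≈ 9 oz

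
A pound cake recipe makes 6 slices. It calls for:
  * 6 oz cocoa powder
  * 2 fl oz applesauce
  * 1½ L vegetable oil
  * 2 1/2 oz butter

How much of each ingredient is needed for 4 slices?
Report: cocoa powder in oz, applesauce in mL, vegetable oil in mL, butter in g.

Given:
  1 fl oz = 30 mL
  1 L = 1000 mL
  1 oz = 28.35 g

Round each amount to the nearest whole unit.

cocoa powder: 4 oz; applesauce: 40 mL; vegetable oil: 1000 mL; butter: 47 g

Scaling factor: 4/6 = 2/3.
cocoa powder: 6 oz × 2/3 = 4 oz
applesauce: 2 fl oz × 2/3 × 30 mL/fl oz = 40 mL
vegetable oil: 1.5 L × 2/3 × 1000 mL/L = 1000 mL
butter: 2.5 oz × 2/3 × 28.35 g/oz ≈ 47 g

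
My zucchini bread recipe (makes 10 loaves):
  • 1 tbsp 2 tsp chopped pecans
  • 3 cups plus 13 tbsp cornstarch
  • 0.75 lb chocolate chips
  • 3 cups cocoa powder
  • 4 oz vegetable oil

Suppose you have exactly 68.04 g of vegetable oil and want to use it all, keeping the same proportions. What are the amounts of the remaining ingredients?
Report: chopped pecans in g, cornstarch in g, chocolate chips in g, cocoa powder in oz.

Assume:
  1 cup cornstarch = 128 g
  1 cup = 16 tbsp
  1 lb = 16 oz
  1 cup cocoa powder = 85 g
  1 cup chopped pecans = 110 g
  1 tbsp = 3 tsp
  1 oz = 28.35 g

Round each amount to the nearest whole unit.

The original recipe has 113.4 g of vegetable oil, so the scaling factor is 68.04 ÷ 113.4 = 3/5 = 0.6.
chopped pecans: (1 tbsp + 2 tsp = 5/3 tbsp) × 3/5 ÷ 16 tbsp/cup × 110 g/cup ≈ 7 g
cornstarch: (3 cup + 13 tbsp = 3.8125 cup) × 3/5 × 128 g/cup ≈ 293 g
chocolate chips: 0.75 lb × 3/5 × 16 oz/lb × 28.35 g/oz ≈ 204 g
cocoa powder: 3 cup × 3/5 × 85 g/cup ÷ 28.35 g/oz ≈ 5 oz

chopped pecans: 7 g; cornstarch: 293 g; chocolate chips: 204 g; cocoa powder: 5 oz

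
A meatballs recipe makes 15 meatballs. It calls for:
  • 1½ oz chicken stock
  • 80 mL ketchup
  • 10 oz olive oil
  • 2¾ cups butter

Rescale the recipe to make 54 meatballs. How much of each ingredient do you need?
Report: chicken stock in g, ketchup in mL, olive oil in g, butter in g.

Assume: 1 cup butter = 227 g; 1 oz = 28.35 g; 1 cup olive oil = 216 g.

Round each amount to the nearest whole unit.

chicken stock: 153 g; ketchup: 288 mL; olive oil: 1021 g; butter: 2247 g

Scaling factor: 54/15 = 18/5 = 3.6.
chicken stock: 1.5 oz × 18/5 × 28.35 g/oz ≈ 153 g
ketchup: 80 mL × 18/5 = 288 mL
olive oil: 10 oz × 18/5 × 28.35 g/oz ≈ 1021 g
butter: 2.75 cup × 18/5 × 227 g/cup ≈ 2247 g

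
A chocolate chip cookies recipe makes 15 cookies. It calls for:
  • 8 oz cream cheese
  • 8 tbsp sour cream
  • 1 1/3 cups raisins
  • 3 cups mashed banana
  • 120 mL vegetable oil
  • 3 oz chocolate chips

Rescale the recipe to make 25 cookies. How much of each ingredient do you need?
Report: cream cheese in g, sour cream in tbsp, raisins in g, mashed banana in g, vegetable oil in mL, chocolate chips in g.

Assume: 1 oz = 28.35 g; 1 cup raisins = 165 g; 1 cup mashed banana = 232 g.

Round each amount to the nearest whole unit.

Scaling factor: 25/15 = 5/3.
cream cheese: 8 oz × 5/3 × 28.35 g/oz = 378 g
sour cream: 8 tbsp × 5/3 ≈ 13 tbsp
raisins: 4/3 cup × 5/3 × 165 g/cup ≈ 367 g
mashed banana: 3 cup × 5/3 × 232 g/cup = 1160 g
vegetable oil: 120 mL × 5/3 = 200 mL
chocolate chips: 3 oz × 5/3 × 28.35 g/oz ≈ 142 g

cream cheese: 378 g; sour cream: 13 tbsp; raisins: 367 g; mashed banana: 1160 g; vegetable oil: 200 mL; chocolate chips: 142 g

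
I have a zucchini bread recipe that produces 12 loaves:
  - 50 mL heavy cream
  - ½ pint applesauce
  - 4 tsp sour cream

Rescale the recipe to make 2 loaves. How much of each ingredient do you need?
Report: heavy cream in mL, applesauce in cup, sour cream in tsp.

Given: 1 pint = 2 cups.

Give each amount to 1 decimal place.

Scaling factor: 2/12 = 1/6.
heavy cream: 50 mL × 1/6 ≈ 8.3 mL
applesauce: 0.5 pint × 1/6 × 2 cup/pint ≈ 0.2 cup
sour cream: 4 tsp × 1/6 ≈ 0.7 tsp

heavy cream: 8.3 mL; applesauce: 0.2 cup; sour cream: 0.7 tsp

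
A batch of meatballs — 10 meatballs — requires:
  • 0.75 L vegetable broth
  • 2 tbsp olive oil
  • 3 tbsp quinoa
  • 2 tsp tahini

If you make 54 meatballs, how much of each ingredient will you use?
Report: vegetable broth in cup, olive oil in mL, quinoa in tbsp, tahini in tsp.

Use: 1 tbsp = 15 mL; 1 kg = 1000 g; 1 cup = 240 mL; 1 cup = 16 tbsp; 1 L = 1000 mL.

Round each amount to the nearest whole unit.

Scaling factor: 54/10 = 27/5 = 5.4.
vegetable broth: 0.75 L × 27/5 × 1000 mL/L ÷ 240 mL/cup ≈ 17 cup
olive oil: 2 tbsp × 27/5 × 15 mL/tbsp = 162 mL
quinoa: 3 tbsp × 27/5 ≈ 16 tbsp
tahini: 2 tsp × 27/5 ≈ 11 tsp

vegetable broth: 17 cup; olive oil: 162 mL; quinoa: 16 tbsp; tahini: 11 tsp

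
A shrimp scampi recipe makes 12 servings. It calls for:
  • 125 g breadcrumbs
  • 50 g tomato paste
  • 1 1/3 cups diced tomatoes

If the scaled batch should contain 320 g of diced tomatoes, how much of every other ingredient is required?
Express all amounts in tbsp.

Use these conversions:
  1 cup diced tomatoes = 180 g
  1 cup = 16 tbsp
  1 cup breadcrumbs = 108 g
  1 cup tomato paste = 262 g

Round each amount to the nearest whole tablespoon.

The original recipe has 240 g of diced tomatoes, so the scaling factor is 320 ÷ 240 = 4/3.
breadcrumbs: 125 g × 4/3 ÷ 108 g/cup × 16 tbsp/cup ≈ 25 tbsp
tomato paste: 50 g × 4/3 ÷ 262 g/cup × 16 tbsp/cup ≈ 4 tbsp

breadcrumbs: 25 tbsp; tomato paste: 4 tbsp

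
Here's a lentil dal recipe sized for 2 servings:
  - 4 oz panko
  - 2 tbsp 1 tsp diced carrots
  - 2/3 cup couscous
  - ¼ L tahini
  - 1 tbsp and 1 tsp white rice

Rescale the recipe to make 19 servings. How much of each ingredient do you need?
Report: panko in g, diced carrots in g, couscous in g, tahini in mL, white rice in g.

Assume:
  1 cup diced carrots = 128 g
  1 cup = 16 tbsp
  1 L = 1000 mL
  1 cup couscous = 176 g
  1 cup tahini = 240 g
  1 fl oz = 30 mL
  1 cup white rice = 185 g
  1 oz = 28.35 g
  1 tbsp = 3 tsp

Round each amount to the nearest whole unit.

panko: 1077 g; diced carrots: 177 g; couscous: 1115 g; tahini: 2375 mL; white rice: 146 g

Scaling factor: 19/2 = 9.5.
panko: 4 oz × 19/2 × 28.35 g/oz ≈ 1077 g
diced carrots: (2 tbsp + 1 tsp = 7/3 tbsp) × 19/2 ÷ 16 tbsp/cup × 128 g/cup ≈ 177 g
couscous: 2/3 cup × 19/2 × 176 g/cup ≈ 1115 g
tahini: 0.25 L × 19/2 × 1000 mL/L = 2375 mL
white rice: (1 tbsp + 1 tsp = 4/3 tbsp) × 19/2 ÷ 16 tbsp/cup × 185 g/cup ≈ 146 g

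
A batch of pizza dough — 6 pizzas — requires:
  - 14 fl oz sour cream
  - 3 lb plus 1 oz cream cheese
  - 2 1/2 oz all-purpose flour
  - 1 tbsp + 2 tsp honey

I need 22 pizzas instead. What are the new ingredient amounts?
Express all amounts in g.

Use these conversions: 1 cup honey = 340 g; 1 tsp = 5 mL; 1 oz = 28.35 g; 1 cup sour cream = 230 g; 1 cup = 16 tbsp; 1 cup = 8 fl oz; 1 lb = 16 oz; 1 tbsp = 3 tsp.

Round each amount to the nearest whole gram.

sour cream: 1476 g; cream cheese: 5094 g; all-purpose flour: 260 g; honey: 130 g

Scaling factor: 22/6 = 11/3.
sour cream: 14 fl oz × 11/3 ÷ 8 fl oz/cup × 230 g/cup ≈ 1476 g
cream cheese: (3 lb + 1 oz = 3.0625 lb) × 11/3 × 16 oz/lb × 28.35 g/oz ≈ 5094 g
all-purpose flour: 2.5 oz × 11/3 × 28.35 g/oz ≈ 260 g
honey: (1 tbsp + 2 tsp = 5/3 tbsp) × 11/3 ÷ 16 tbsp/cup × 340 g/cup ≈ 130 g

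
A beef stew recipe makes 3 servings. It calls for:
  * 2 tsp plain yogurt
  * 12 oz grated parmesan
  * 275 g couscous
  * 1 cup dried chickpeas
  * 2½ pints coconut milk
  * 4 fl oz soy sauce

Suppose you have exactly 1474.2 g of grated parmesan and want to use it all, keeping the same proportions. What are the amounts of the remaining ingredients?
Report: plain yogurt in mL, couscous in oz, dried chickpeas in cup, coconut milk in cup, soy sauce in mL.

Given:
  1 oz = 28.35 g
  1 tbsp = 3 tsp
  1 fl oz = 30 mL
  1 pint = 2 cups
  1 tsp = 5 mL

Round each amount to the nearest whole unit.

plain yogurt: 43 mL; couscous: 42 oz; dried chickpeas: 4 cup; coconut milk: 22 cup; soy sauce: 520 mL

The original recipe has 340.2 g of grated parmesan, so the scaling factor is 1474.2 ÷ 340.2 = 13/3.
plain yogurt: 2 tsp × 13/3 × 5 mL/tsp ≈ 43 mL
couscous: 275 g × 13/3 ÷ 28.35 g/oz ≈ 42 oz
dried chickpeas: 1 cup × 13/3 ≈ 4 cup
coconut milk: 2.5 pint × 13/3 × 2 cup/pint ≈ 22 cup
soy sauce: 4 fl oz × 13/3 × 30 mL/fl oz = 520 mL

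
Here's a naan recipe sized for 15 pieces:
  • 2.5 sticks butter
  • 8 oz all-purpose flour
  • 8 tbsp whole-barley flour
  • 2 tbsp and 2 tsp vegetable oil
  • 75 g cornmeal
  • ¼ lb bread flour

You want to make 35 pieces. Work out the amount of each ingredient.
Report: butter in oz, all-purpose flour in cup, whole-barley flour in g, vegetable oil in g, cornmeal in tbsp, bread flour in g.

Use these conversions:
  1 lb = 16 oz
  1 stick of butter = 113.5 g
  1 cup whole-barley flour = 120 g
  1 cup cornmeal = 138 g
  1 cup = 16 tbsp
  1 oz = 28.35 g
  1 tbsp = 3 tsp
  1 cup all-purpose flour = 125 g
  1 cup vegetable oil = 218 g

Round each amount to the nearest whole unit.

butter: 23 oz; all-purpose flour: 4 cup; whole-barley flour: 140 g; vegetable oil: 85 g; cornmeal: 20 tbsp; bread flour: 265 g

Scaling factor: 35/15 = 7/3.
butter: 2.5 stick × 7/3 × 113.5 g/stick ÷ 28.35 g/oz ≈ 23 oz
all-purpose flour: 8 oz × 7/3 × 28.35 g/oz ÷ 125 g/cup ≈ 4 cup
whole-barley flour: 8 tbsp × 7/3 ÷ 16 tbsp/cup × 120 g/cup = 140 g
vegetable oil: (2 tbsp + 2 tsp = 8/3 tbsp) × 7/3 ÷ 16 tbsp/cup × 218 g/cup ≈ 85 g
cornmeal: 75 g × 7/3 ÷ 138 g/cup × 16 tbsp/cup ≈ 20 tbsp
bread flour: 0.25 lb × 7/3 × 16 oz/lb × 28.35 g/oz ≈ 265 g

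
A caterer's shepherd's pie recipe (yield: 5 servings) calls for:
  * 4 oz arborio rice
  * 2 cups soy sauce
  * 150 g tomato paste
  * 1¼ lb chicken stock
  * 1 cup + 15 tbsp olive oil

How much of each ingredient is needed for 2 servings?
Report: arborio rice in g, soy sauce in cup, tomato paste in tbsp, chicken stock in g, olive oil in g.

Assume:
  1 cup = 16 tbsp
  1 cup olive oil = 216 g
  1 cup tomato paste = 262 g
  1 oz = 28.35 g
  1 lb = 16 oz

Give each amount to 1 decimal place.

arborio rice: 45.4 g; soy sauce: 0.8 cup; tomato paste: 3.7 tbsp; chicken stock: 226.8 g; olive oil: 167.4 g

Scaling factor: 2/5 = 0.4.
arborio rice: 4 oz × 2/5 × 28.35 g/oz ≈ 45.4 g
soy sauce: 2 cup × 2/5 = 0.8 cup
tomato paste: 150 g × 2/5 ÷ 262 g/cup × 16 tbsp/cup ≈ 3.7 tbsp
chicken stock: 1.25 lb × 2/5 × 16 oz/lb × 28.35 g/oz = 226.8 g
olive oil: (1 cup + 15 tbsp = 1.9375 cup) × 2/5 × 216 g/cup = 167.4 g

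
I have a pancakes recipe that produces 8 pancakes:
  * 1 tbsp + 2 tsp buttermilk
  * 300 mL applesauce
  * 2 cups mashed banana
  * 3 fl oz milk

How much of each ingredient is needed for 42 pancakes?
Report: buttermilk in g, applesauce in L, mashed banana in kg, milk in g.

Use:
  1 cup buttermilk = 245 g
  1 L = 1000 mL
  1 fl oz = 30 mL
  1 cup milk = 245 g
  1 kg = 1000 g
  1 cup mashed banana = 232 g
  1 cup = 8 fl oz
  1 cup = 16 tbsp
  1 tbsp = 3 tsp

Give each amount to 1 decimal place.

Scaling factor: 42/8 = 21/4 = 5.25.
buttermilk: (1 tbsp + 2 tsp = 5/3 tbsp) × 21/4 ÷ 16 tbsp/cup × 245 g/cup ≈ 134.0 g
applesauce: 300 mL × 21/4 ÷ 1000 mL/L ≈ 1.6 L
mashed banana: 2 cup × 21/4 × 232 g/cup ÷ 1000 g/kg ≈ 2.4 kg
milk: 3 fl oz × 21/4 ÷ 8 fl oz/cup × 245 g/cup ≈ 482.3 g

buttermilk: 134.0 g; applesauce: 1.6 L; mashed banana: 2.4 kg; milk: 482.3 g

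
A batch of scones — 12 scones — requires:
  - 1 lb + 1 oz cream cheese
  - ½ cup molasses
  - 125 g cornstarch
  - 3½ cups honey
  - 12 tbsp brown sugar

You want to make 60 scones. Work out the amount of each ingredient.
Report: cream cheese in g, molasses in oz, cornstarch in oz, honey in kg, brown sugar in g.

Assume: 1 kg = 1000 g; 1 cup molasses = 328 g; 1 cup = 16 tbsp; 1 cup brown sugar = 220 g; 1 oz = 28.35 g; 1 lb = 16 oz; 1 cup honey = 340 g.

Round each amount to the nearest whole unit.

cream cheese: 2410 g; molasses: 29 oz; cornstarch: 22 oz; honey: 6 kg; brown sugar: 825 g

Scaling factor: 60/12 = 5.
cream cheese: (1 lb + 1 oz = 1.0625 lb) × 5 × 16 oz/lb × 28.35 g/oz ≈ 2410 g
molasses: 0.5 cup × 5 × 328 g/cup ÷ 28.35 g/oz ≈ 29 oz
cornstarch: 125 g × 5 ÷ 28.35 g/oz ≈ 22 oz
honey: 3.5 cup × 5 × 340 g/cup ÷ 1000 g/kg ≈ 6 kg
brown sugar: 12 tbsp × 5 ÷ 16 tbsp/cup × 220 g/cup = 825 g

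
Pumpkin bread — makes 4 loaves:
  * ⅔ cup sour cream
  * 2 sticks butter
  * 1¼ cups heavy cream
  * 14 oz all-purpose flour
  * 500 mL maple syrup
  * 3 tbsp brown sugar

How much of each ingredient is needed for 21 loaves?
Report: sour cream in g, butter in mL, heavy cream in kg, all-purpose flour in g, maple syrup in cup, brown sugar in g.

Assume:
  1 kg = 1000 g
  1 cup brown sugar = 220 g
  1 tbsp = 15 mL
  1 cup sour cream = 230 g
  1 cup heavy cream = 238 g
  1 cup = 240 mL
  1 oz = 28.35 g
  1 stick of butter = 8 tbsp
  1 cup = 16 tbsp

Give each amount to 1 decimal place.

Scaling factor: 21/4 = 5.25.
sour cream: 2/3 cup × 21/4 × 230 g/cup = 805.0 g
butter: 2 stick × 21/4 × 8 tbsp/stick × 15 mL/tbsp = 1260.0 mL
heavy cream: 1.25 cup × 21/4 × 238 g/cup ÷ 1000 g/kg ≈ 1.6 kg
all-purpose flour: 14 oz × 21/4 × 28.35 g/oz ≈ 2083.7 g
maple syrup: 500 mL × 21/4 ÷ 240 mL/cup ≈ 10.9 cup
brown sugar: 3 tbsp × 21/4 ÷ 16 tbsp/cup × 220 g/cup ≈ 216.6 g

sour cream: 805.0 g; butter: 1260.0 mL; heavy cream: 1.6 kg; all-purpose flour: 2083.7 g; maple syrup: 10.9 cup; brown sugar: 216.6 g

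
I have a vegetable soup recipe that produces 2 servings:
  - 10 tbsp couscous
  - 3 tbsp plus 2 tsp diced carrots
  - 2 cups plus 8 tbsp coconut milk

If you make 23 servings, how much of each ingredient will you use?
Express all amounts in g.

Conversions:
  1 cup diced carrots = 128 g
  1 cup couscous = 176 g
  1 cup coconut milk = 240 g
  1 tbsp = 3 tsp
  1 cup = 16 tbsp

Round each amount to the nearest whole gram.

couscous: 1265 g; diced carrots: 337 g; coconut milk: 6900 g

Scaling factor: 23/2 = 11.5.
couscous: 10 tbsp × 23/2 ÷ 16 tbsp/cup × 176 g/cup = 1265 g
diced carrots: (3 tbsp + 2 tsp = 11/3 tbsp) × 23/2 ÷ 16 tbsp/cup × 128 g/cup ≈ 337 g
coconut milk: (2 cup + 8 tbsp = 2.5 cup) × 23/2 × 240 g/cup = 6900 g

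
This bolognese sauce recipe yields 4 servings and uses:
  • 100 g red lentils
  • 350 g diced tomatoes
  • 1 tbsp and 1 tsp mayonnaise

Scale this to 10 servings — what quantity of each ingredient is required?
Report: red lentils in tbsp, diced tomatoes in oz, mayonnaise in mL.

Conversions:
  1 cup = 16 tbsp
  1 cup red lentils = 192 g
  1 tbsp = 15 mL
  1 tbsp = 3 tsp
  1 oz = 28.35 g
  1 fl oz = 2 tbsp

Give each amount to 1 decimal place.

red lentils: 20.8 tbsp; diced tomatoes: 30.9 oz; mayonnaise: 50.0 mL

Scaling factor: 10/4 = 5/2 = 2.5.
red lentils: 100 g × 5/2 ÷ 192 g/cup × 16 tbsp/cup ≈ 20.8 tbsp
diced tomatoes: 350 g × 5/2 ÷ 28.35 g/oz ≈ 30.9 oz
mayonnaise: (1 tbsp + 1 tsp = 4/3 tbsp) × 5/2 × 15 mL/tbsp = 50.0 mL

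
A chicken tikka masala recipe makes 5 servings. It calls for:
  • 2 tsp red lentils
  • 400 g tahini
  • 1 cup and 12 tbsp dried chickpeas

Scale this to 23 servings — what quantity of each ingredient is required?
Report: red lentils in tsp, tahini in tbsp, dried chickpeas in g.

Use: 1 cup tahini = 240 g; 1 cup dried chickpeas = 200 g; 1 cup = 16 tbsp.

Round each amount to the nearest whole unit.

Scaling factor: 23/5 = 4.6.
red lentils: 2 tsp × 23/5 ≈ 9 tsp
tahini: 400 g × 23/5 ÷ 240 g/cup × 16 tbsp/cup ≈ 123 tbsp
dried chickpeas: (1 cup + 12 tbsp = 1.75 cup) × 23/5 × 200 g/cup = 1610 g

red lentils: 9 tsp; tahini: 123 tbsp; dried chickpeas: 1610 g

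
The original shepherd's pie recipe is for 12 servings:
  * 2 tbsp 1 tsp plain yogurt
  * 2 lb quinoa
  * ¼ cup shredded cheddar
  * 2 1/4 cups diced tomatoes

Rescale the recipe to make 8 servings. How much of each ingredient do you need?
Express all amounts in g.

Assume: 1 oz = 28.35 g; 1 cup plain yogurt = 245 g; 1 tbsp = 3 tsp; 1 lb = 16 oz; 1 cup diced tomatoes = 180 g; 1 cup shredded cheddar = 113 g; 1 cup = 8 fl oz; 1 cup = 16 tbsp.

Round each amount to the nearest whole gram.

plain yogurt: 24 g; quinoa: 605 g; shredded cheddar: 19 g; diced tomatoes: 270 g

Scaling factor: 8/12 = 2/3.
plain yogurt: (2 tbsp + 1 tsp = 7/3 tbsp) × 2/3 ÷ 16 tbsp/cup × 245 g/cup ≈ 24 g
quinoa: 2 lb × 2/3 × 16 oz/lb × 28.35 g/oz ≈ 605 g
shredded cheddar: 0.25 cup × 2/3 × 113 g/cup ≈ 19 g
diced tomatoes: 2.25 cup × 2/3 × 180 g/cup = 270 g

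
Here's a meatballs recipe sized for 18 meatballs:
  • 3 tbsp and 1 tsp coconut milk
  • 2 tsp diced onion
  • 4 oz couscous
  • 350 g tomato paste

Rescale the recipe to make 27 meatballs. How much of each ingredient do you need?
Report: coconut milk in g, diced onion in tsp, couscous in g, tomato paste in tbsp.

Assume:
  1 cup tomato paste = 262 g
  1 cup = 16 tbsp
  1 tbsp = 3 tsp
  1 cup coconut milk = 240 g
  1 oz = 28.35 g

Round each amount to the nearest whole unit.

Scaling factor: 27/18 = 3/2 = 1.5.
coconut milk: (3 tbsp + 1 tsp = 10/3 tbsp) × 3/2 ÷ 16 tbsp/cup × 240 g/cup = 75 g
diced onion: 2 tsp × 3/2 = 3 tsp
couscous: 4 oz × 3/2 × 28.35 g/oz ≈ 170 g
tomato paste: 350 g × 3/2 ÷ 262 g/cup × 16 tbsp/cup ≈ 32 tbsp

coconut milk: 75 g; diced onion: 3 tsp; couscous: 170 g; tomato paste: 32 tbsp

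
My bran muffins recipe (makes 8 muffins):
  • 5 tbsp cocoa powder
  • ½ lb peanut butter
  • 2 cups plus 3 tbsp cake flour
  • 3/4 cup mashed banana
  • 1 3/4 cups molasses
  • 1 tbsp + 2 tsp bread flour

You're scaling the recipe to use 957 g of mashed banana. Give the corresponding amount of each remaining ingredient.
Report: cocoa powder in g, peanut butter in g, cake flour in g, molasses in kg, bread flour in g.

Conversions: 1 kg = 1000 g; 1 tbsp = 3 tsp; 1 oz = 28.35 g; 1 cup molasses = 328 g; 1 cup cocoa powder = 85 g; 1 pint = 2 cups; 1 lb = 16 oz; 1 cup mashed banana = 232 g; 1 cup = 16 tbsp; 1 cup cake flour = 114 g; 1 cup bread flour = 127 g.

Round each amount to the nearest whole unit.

The original recipe has 174 g of mashed banana, so the scaling factor is 957 ÷ 174 = 11/2 = 5.5.
cocoa powder: 5 tbsp × 11/2 ÷ 16 tbsp/cup × 85 g/cup ≈ 146 g
peanut butter: 0.5 lb × 11/2 × 16 oz/lb × 28.35 g/oz ≈ 1247 g
cake flour: (2 cup + 3 tbsp = 2.1875 cup) × 11/2 × 114 g/cup ≈ 1372 g
molasses: 1.75 cup × 11/2 × 328 g/cup ÷ 1000 g/kg ≈ 3 kg
bread flour: (1 tbsp + 2 tsp = 5/3 tbsp) × 11/2 ÷ 16 tbsp/cup × 127 g/cup ≈ 73 g

cocoa powder: 146 g; peanut butter: 1247 g; cake flour: 1372 g; molasses: 3 kg; bread flour: 73 g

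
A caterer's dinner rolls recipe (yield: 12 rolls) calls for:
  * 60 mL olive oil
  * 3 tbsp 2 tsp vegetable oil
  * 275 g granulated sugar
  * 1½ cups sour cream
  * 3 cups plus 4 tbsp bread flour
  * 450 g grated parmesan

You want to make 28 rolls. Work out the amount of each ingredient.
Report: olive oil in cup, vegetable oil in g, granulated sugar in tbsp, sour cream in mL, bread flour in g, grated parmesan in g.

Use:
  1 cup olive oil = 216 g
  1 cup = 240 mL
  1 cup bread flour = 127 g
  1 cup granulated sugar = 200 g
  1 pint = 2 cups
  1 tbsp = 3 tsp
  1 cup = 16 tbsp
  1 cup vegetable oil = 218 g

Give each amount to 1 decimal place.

Scaling factor: 28/12 = 7/3.
olive oil: 60 mL × 7/3 ÷ 240 mL/cup ≈ 0.6 cup
vegetable oil: (3 tbsp + 2 tsp = 11/3 tbsp) × 7/3 ÷ 16 tbsp/cup × 218 g/cup ≈ 116.6 g
granulated sugar: 275 g × 7/3 ÷ 200 g/cup × 16 tbsp/cup ≈ 51.3 tbsp
sour cream: 1.5 cup × 7/3 × 240 mL/cup = 840.0 mL
bread flour: (3 cup + 4 tbsp = 3.25 cup) × 7/3 × 127 g/cup ≈ 963.1 g
grated parmesan: 450 g × 7/3 = 1050.0 g

olive oil: 0.6 cup; vegetable oil: 116.6 g; granulated sugar: 51.3 tbsp; sour cream: 840.0 mL; bread flour: 963.1 g; grated parmesan: 1050.0 g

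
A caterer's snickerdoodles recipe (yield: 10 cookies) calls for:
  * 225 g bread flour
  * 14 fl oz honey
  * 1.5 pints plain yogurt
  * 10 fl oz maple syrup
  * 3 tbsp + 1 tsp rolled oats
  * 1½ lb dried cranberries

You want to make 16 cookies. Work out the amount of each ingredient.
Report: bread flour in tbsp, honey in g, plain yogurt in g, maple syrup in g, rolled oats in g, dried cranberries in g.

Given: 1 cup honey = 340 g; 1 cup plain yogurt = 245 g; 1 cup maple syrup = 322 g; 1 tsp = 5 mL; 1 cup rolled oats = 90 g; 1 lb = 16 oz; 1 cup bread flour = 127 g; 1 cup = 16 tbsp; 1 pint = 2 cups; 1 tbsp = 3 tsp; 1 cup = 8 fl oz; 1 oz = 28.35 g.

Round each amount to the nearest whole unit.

Scaling factor: 16/10 = 8/5 = 1.6.
bread flour: 225 g × 8/5 ÷ 127 g/cup × 16 tbsp/cup ≈ 45 tbsp
honey: 14 fl oz × 8/5 ÷ 8 fl oz/cup × 340 g/cup = 952 g
plain yogurt: 1.5 pint × 8/5 × 2 cup/pint × 245 g/cup = 1176 g
maple syrup: 10 fl oz × 8/5 ÷ 8 fl oz/cup × 322 g/cup = 644 g
rolled oats: (3 tbsp + 1 tsp = 10/3 tbsp) × 8/5 ÷ 16 tbsp/cup × 90 g/cup = 30 g
dried cranberries: 1.5 lb × 8/5 × 16 oz/lb × 28.35 g/oz ≈ 1089 g

bread flour: 45 tbsp; honey: 952 g; plain yogurt: 1176 g; maple syrup: 644 g; rolled oats: 30 g; dried cranberries: 1089 g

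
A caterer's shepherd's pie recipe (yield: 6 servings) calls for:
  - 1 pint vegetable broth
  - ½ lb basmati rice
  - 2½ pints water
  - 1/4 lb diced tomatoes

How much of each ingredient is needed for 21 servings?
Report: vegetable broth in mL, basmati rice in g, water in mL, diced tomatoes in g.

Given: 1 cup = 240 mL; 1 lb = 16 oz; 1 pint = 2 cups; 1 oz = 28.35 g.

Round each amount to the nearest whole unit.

vegetable broth: 1680 mL; basmati rice: 794 g; water: 4200 mL; diced tomatoes: 397 g

Scaling factor: 21/6 = 7/2 = 3.5.
vegetable broth: 1 pint × 7/2 × 2 cup/pint × 240 mL/cup = 1680 mL
basmati rice: 0.5 lb × 7/2 × 16 oz/lb × 28.35 g/oz ≈ 794 g
water: 2.5 pint × 7/2 × 2 cup/pint × 240 mL/cup = 4200 mL
diced tomatoes: 0.25 lb × 7/2 × 16 oz/lb × 28.35 g/oz ≈ 397 g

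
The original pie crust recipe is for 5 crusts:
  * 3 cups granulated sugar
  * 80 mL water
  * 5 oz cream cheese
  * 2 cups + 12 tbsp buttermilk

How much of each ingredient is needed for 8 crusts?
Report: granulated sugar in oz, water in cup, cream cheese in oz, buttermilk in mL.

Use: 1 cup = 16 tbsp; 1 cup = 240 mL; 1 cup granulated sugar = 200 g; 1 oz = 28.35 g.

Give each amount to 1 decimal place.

granulated sugar: 33.9 oz; water: 0.5 cup; cream cheese: 8.0 oz; buttermilk: 1056.0 mL

Scaling factor: 8/5 = 1.6.
granulated sugar: 3 cup × 8/5 × 200 g/cup ÷ 28.35 g/oz ≈ 33.9 oz
water: 80 mL × 8/5 ÷ 240 mL/cup ≈ 0.5 cup
cream cheese: 5 oz × 8/5 = 8.0 oz
buttermilk: (2 cup + 12 tbsp = 2.75 cup) × 8/5 × 240 mL/cup = 1056.0 mL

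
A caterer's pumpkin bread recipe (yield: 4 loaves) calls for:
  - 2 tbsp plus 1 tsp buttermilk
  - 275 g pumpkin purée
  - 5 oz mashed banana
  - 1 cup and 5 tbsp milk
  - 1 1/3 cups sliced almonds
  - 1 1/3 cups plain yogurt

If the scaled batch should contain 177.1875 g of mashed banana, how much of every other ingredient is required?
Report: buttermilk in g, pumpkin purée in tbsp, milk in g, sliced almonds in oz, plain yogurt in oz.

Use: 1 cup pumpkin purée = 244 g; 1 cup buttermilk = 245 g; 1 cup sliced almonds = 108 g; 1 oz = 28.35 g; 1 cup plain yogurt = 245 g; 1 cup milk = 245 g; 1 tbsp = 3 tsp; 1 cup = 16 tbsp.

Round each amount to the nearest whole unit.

buttermilk: 45 g; pumpkin purée: 23 tbsp; milk: 402 g; sliced almonds: 6 oz; plain yogurt: 14 oz

The original recipe has 141.75 g of mashed banana, so the scaling factor is 177.1875 ÷ 141.75 = 5/4 = 1.25.
buttermilk: (2 tbsp + 1 tsp = 7/3 tbsp) × 5/4 ÷ 16 tbsp/cup × 245 g/cup ≈ 45 g
pumpkin purée: 275 g × 5/4 ÷ 244 g/cup × 16 tbsp/cup ≈ 23 tbsp
milk: (1 cup + 5 tbsp = 1.3125 cup) × 5/4 × 245 g/cup ≈ 402 g
sliced almonds: 4/3 cup × 5/4 × 108 g/cup ÷ 28.35 g/oz ≈ 6 oz
plain yogurt: 4/3 cup × 5/4 × 245 g/cup ÷ 28.35 g/oz ≈ 14 oz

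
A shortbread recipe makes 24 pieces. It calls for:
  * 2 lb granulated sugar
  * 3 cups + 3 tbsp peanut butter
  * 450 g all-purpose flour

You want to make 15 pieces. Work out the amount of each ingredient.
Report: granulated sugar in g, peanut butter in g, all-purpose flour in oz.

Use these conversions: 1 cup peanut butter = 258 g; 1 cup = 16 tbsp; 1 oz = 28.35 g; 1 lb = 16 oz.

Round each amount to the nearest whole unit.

Scaling factor: 15/24 = 5/8 = 0.625.
granulated sugar: 2 lb × 5/8 × 16 oz/lb × 28.35 g/oz = 567 g
peanut butter: (3 cup + 3 tbsp = 3.1875 cup) × 5/8 × 258 g/cup ≈ 514 g
all-purpose flour: 450 g × 5/8 ÷ 28.35 g/oz ≈ 10 oz

granulated sugar: 567 g; peanut butter: 514 g; all-purpose flour: 10 oz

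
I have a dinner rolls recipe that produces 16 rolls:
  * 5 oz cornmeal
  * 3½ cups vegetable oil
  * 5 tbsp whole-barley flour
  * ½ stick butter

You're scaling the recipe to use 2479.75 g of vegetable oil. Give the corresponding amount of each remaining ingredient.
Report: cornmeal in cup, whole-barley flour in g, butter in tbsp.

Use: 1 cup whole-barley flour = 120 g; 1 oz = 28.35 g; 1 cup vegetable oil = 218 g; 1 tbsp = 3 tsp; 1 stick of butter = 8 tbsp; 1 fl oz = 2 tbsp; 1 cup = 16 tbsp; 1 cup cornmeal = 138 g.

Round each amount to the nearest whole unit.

The original recipe has 763 g of vegetable oil, so the scaling factor is 2479.75 ÷ 763 = 13/4 = 3.25.
cornmeal: 5 oz × 13/4 × 28.35 g/oz ÷ 138 g/cup ≈ 3 cup
whole-barley flour: 5 tbsp × 13/4 ÷ 16 tbsp/cup × 120 g/cup ≈ 122 g
butter: 0.5 stick × 13/4 × 8 tbsp/stick = 13 tbsp

cornmeal: 3 cup; whole-barley flour: 122 g; butter: 13 tbsp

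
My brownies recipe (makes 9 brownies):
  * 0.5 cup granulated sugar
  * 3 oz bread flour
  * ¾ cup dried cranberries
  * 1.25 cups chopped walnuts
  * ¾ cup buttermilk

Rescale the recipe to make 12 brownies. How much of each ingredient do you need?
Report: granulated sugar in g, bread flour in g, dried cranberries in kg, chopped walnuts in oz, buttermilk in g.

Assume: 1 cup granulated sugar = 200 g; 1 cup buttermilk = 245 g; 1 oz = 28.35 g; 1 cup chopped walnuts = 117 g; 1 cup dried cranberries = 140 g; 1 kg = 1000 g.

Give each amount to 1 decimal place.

granulated sugar: 133.3 g; bread flour: 113.4 g; dried cranberries: 0.1 kg; chopped walnuts: 6.9 oz; buttermilk: 245.0 g

Scaling factor: 12/9 = 4/3.
granulated sugar: 0.5 cup × 4/3 × 200 g/cup ≈ 133.3 g
bread flour: 3 oz × 4/3 × 28.35 g/oz = 113.4 g
dried cranberries: 0.75 cup × 4/3 × 140 g/cup ÷ 1000 g/kg ≈ 0.1 kg
chopped walnuts: 1.25 cup × 4/3 × 117 g/cup ÷ 28.35 g/oz ≈ 6.9 oz
buttermilk: 0.75 cup × 4/3 × 245 g/cup = 245.0 g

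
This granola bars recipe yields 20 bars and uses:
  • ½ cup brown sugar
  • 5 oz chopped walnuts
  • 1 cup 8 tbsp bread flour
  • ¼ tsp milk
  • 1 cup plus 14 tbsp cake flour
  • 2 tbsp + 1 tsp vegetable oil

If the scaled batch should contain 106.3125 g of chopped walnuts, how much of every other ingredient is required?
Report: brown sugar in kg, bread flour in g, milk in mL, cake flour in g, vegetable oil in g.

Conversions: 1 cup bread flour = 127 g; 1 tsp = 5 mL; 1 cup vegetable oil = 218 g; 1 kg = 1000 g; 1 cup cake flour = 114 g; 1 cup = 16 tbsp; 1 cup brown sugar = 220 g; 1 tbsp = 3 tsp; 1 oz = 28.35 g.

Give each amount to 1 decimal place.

brown sugar: 0.1 kg; bread flour: 142.9 g; milk: 0.9 mL; cake flour: 160.3 g; vegetable oil: 23.8 g

The original recipe has 141.75 g of chopped walnuts, so the scaling factor is 106.3125 ÷ 141.75 = 3/4 = 0.75.
brown sugar: 0.5 cup × 3/4 × 220 g/cup ÷ 1000 g/kg ≈ 0.1 kg
bread flour: (1 cup + 8 tbsp = 1.5 cup) × 3/4 × 127 g/cup ≈ 142.9 g
milk: 0.25 tsp × 3/4 × 5 mL/tsp ≈ 0.9 mL
cake flour: (1 cup + 14 tbsp = 1.875 cup) × 3/4 × 114 g/cup ≈ 160.3 g
vegetable oil: (2 tbsp + 1 tsp = 7/3 tbsp) × 3/4 ÷ 16 tbsp/cup × 218 g/cup ≈ 23.8 g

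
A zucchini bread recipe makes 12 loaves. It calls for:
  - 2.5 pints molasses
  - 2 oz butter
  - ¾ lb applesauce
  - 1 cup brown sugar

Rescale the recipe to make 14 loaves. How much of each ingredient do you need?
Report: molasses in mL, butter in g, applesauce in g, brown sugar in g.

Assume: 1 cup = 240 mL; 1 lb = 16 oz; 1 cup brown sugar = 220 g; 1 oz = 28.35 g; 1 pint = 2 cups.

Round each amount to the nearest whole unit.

Scaling factor: 14/12 = 7/6.
molasses: 2.5 pint × 7/6 × 2 cup/pint × 240 mL/cup = 1400 mL
butter: 2 oz × 7/6 × 28.35 g/oz ≈ 66 g
applesauce: 0.75 lb × 7/6 × 16 oz/lb × 28.35 g/oz ≈ 397 g
brown sugar: 1 cup × 7/6 × 220 g/cup ≈ 257 g

molasses: 1400 mL; butter: 66 g; applesauce: 397 g; brown sugar: 257 g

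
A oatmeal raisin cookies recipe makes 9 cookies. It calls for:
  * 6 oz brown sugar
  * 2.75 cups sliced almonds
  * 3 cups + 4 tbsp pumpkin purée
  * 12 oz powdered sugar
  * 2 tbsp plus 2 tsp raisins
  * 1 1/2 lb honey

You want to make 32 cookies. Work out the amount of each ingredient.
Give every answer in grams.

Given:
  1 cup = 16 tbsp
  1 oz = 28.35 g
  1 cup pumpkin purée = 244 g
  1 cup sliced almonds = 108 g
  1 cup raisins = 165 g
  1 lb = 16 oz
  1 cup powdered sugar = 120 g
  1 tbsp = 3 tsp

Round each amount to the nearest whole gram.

Scaling factor: 32/9.
brown sugar: 6 oz × 32/9 × 28.35 g/oz ≈ 605 g
sliced almonds: 2.75 cup × 32/9 × 108 g/cup = 1056 g
pumpkin purée: (3 cup + 4 tbsp = 3.25 cup) × 32/9 × 244 g/cup ≈ 2820 g
powdered sugar: 12 oz × 32/9 × 28.35 g/oz ≈ 1210 g
raisins: (2 tbsp + 2 tsp = 8/3 tbsp) × 32/9 ÷ 16 tbsp/cup × 165 g/cup ≈ 98 g
honey: 1.5 lb × 32/9 × 16 oz/lb × 28.35 g/oz ≈ 2419 g

brown sugar: 605 g; sliced almonds: 1056 g; pumpkin purée: 2820 g; powdered sugar: 1210 g; raisins: 98 g; honey: 2419 g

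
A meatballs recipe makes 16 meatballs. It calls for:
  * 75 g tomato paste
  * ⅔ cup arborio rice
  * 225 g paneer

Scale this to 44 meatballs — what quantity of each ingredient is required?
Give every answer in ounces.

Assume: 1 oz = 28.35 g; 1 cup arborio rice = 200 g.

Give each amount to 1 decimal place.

Scaling factor: 44/16 = 11/4 = 2.75.
tomato paste: 75 g × 11/4 ÷ 28.35 g/oz ≈ 7.3 oz
arborio rice: 2/3 cup × 11/4 × 200 g/cup ÷ 28.35 g/oz ≈ 12.9 oz
paneer: 225 g × 11/4 ÷ 28.35 g/oz ≈ 21.8 oz

tomato paste: 7.3 oz; arborio rice: 12.9 oz; paneer: 21.8 oz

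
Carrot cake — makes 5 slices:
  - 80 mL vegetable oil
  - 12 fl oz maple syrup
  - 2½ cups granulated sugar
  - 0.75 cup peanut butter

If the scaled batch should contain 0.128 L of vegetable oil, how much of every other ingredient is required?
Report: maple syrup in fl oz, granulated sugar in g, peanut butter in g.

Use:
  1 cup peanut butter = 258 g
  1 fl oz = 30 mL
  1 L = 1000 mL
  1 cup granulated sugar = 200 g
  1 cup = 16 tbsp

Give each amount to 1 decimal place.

The original recipe has 0.08 L of vegetable oil, so the scaling factor is 0.128 ÷ 0.08 = 8/5 = 1.6.
maple syrup: 12 fl oz × 8/5 = 19.2 fl oz
granulated sugar: 2.5 cup × 8/5 × 200 g/cup = 800.0 g
peanut butter: 0.75 cup × 8/5 × 258 g/cup = 309.6 g

maple syrup: 19.2 fl oz; granulated sugar: 800.0 g; peanut butter: 309.6 g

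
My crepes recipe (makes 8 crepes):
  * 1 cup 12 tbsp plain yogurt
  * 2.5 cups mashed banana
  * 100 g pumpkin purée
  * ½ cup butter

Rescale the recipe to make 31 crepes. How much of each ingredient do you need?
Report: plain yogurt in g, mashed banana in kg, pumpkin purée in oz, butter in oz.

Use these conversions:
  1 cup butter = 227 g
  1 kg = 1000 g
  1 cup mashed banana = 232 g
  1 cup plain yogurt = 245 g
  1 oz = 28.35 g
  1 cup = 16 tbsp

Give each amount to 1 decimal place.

plain yogurt: 1661.4 g; mashed banana: 2.2 kg; pumpkin purée: 13.7 oz; butter: 15.5 oz

Scaling factor: 31/8 = 3.875.
plain yogurt: (1 cup + 12 tbsp = 1.75 cup) × 31/8 × 245 g/cup ≈ 1661.4 g
mashed banana: 2.5 cup × 31/8 × 232 g/cup ÷ 1000 g/kg ≈ 2.2 kg
pumpkin purée: 100 g × 31/8 ÷ 28.35 g/oz ≈ 13.7 oz
butter: 0.5 cup × 31/8 × 227 g/cup ÷ 28.35 g/oz ≈ 15.5 oz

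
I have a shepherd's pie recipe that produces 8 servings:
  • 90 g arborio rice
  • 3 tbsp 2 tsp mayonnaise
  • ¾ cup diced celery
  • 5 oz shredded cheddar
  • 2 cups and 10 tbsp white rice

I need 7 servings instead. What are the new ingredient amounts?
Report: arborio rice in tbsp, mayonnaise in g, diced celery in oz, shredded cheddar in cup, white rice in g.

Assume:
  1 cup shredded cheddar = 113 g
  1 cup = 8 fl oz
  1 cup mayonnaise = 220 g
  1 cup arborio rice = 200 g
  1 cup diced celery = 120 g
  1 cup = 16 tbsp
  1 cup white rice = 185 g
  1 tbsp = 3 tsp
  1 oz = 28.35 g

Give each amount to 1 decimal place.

arborio rice: 6.3 tbsp; mayonnaise: 44.1 g; diced celery: 2.8 oz; shredded cheddar: 1.1 cup; white rice: 424.9 g

Scaling factor: 7/8 = 0.875.
arborio rice: 90 g × 7/8 ÷ 200 g/cup × 16 tbsp/cup = 6.3 tbsp
mayonnaise: (3 tbsp + 2 tsp = 11/3 tbsp) × 7/8 ÷ 16 tbsp/cup × 220 g/cup ≈ 44.1 g
diced celery: 0.75 cup × 7/8 × 120 g/cup ÷ 28.35 g/oz ≈ 2.8 oz
shredded cheddar: 5 oz × 7/8 × 28.35 g/oz ÷ 113 g/cup ≈ 1.1 cup
white rice: (2 cup + 10 tbsp = 2.625 cup) × 7/8 × 185 g/cup ≈ 424.9 g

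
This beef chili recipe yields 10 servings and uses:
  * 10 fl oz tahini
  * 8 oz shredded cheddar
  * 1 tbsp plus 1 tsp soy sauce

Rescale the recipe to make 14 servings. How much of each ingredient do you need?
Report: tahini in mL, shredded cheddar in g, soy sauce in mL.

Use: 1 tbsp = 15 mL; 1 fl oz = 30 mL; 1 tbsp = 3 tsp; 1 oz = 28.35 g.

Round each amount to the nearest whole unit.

tahini: 420 mL; shredded cheddar: 318 g; soy sauce: 28 mL

Scaling factor: 14/10 = 7/5 = 1.4.
tahini: 10 fl oz × 7/5 × 30 mL/fl oz = 420 mL
shredded cheddar: 8 oz × 7/5 × 28.35 g/oz ≈ 318 g
soy sauce: (1 tbsp + 1 tsp = 4/3 tbsp) × 7/5 × 15 mL/tbsp = 28 mL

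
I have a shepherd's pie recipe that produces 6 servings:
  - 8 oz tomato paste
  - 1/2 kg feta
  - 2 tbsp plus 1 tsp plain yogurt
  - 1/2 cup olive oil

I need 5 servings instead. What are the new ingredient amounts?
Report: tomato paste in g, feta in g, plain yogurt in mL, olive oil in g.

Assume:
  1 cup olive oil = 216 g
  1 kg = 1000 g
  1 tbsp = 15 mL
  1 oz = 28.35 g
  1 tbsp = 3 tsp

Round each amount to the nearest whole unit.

Scaling factor: 5/6.
tomato paste: 8 oz × 5/6 × 28.35 g/oz = 189 g
feta: 0.5 kg × 5/6 × 1000 g/kg ≈ 417 g
plain yogurt: (2 tbsp + 1 tsp = 7/3 tbsp) × 5/6 × 15 mL/tbsp ≈ 29 mL
olive oil: 0.5 cup × 5/6 × 216 g/cup = 90 g

tomato paste: 189 g; feta: 417 g; plain yogurt: 29 mL; olive oil: 90 g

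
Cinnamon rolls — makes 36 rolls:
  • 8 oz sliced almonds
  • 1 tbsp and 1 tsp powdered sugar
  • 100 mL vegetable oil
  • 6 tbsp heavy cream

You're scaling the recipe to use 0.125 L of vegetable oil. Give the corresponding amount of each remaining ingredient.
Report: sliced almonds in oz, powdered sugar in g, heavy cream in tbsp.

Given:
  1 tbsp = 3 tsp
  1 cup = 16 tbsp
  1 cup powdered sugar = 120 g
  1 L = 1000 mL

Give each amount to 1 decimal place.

The original recipe has 0.1 L of vegetable oil, so the scaling factor is 0.125 ÷ 0.1 = 5/4 = 1.25.
sliced almonds: 8 oz × 5/4 = 10.0 oz
powdered sugar: (1 tbsp + 1 tsp = 4/3 tbsp) × 5/4 ÷ 16 tbsp/cup × 120 g/cup = 12.5 g
heavy cream: 6 tbsp × 5/4 = 7.5 tbsp

sliced almonds: 10.0 oz; powdered sugar: 12.5 g; heavy cream: 7.5 tbsp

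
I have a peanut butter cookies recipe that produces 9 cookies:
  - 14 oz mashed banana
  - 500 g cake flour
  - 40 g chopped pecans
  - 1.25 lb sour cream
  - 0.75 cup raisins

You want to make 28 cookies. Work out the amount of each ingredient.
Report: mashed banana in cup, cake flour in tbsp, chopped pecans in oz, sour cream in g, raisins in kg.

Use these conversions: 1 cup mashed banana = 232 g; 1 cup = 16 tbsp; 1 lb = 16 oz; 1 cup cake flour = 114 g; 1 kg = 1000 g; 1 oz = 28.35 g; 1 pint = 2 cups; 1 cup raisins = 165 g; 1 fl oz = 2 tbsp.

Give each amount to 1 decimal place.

Scaling factor: 28/9.
mashed banana: 14 oz × 28/9 × 28.35 g/oz ÷ 232 g/cup ≈ 5.3 cup
cake flour: 500 g × 28/9 ÷ 114 g/cup × 16 tbsp/cup ≈ 218.3 tbsp
chopped pecans: 40 g × 28/9 ÷ 28.35 g/oz ≈ 4.4 oz
sour cream: 1.25 lb × 28/9 × 16 oz/lb × 28.35 g/oz = 1764.0 g
raisins: 0.75 cup × 28/9 × 165 g/cup ÷ 1000 g/kg ≈ 0.4 kg

mashed banana: 5.3 cup; cake flour: 218.3 tbsp; chopped pecans: 4.4 oz; sour cream: 1764.0 g; raisins: 0.4 kg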